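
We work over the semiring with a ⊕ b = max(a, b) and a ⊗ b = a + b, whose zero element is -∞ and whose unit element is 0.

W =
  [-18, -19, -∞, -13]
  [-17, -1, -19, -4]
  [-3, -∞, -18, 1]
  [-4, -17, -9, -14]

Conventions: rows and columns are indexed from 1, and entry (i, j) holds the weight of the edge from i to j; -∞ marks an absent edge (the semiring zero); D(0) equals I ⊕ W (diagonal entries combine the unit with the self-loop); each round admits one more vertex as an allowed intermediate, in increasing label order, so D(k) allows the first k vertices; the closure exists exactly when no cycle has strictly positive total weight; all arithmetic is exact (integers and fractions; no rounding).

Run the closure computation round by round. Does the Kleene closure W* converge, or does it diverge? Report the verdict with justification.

D(0):
  [0, -19, -∞, -13]
  [-17, 0, -19, -4]
  [-3, -∞, 0, 1]
  [-4, -17, -9, 0]
D(1):
  [0, -19, -∞, -13]
  [-17, 0, -19, -4]
  [-3, -22, 0, 1]
  [-4, -17, -9, 0]
D(2):
  [0, -19, -38, -13]
  [-17, 0, -19, -4]
  [-3, -22, 0, 1]
  [-4, -17, -9, 0]
D(3):
  [0, -19, -38, -13]
  [-17, 0, -19, -4]
  [-3, -22, 0, 1]
  [-4, -17, -9, 0]
D(4):
  [0, -19, -22, -13]
  [-8, 0, -13, -4]
  [-3, -16, 0, 1]
  [-4, -17, -9, 0]
Key observation: every diagonal entry stays at the unit through all rounds, so no improving cycle exists.
Answer: CONVERGES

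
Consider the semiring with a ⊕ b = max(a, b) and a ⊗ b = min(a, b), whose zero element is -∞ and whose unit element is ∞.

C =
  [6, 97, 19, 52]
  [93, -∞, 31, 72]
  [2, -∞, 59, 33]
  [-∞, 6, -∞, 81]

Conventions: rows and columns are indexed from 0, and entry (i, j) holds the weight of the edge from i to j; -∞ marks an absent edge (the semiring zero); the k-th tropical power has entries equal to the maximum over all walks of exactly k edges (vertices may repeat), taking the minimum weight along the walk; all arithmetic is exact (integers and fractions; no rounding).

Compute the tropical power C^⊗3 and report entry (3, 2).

C^⊗2:
  [93, 6, 31, 72]
  [6, 93, 31, 72]
  [2, 6, 59, 33]
  [6, 6, 6, 81]
C^⊗3:
  [6, 93, 31, 72]
  [93, 6, 31, 72]
  [6, 6, 59, 33]
  [6, 6, 6, 81]
Key observation: the optimum is the walk 3->1->2->2, with weight 6 min 31 min 59 = 6.
Optimal value attained by: walk 3->1->2->2.
Answer: (C^⊗3)[3][2] = 6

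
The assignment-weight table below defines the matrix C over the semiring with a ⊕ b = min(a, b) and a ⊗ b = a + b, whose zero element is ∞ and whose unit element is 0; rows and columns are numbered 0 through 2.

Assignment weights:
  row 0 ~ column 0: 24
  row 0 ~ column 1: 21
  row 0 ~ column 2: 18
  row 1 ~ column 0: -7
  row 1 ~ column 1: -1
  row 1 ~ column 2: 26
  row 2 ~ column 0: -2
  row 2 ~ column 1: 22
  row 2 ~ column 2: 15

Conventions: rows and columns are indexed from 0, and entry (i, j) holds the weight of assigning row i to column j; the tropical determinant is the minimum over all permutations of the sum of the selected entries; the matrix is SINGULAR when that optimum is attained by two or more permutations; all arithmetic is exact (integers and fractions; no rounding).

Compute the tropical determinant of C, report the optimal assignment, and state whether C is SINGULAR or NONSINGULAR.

σ = (0, 1, 2): 24 + (-1) + 15 = 38
σ = (0, 2, 1): 24 + 26 + 22 = 72
σ = (1, 0, 2): 21 + (-7) + 15 = 29
σ = (1, 2, 0): 21 + 26 + (-2) = 45
σ = (2, 0, 1): 18 + (-7) + 22 = 33
σ = (2, 1, 0): 18 + (-1) + (-2) = 15
Optimal value attained by: σ = (2, 1, 0).
Answer: det⊕(C) = 15; verdict: NONSINGULAR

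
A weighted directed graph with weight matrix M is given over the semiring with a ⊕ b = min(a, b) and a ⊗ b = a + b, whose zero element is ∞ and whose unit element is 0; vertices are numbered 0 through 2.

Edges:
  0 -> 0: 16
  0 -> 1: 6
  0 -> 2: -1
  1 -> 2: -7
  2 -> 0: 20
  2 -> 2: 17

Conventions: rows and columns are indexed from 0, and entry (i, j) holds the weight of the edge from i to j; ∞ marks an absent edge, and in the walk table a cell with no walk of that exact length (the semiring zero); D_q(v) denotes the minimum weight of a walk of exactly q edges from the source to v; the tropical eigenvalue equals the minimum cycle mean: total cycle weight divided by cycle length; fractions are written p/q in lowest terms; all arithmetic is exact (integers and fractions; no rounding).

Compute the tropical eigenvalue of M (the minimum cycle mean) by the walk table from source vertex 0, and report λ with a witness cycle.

q=0: [0, ∞, ∞]
q=1: [16, 6, -1]
q=2: [19, 22, -1]
q=3: [19, 25, 15]
Optimal cycle mean attained by: cycle 0->1->2->0, total 6 + (-7) + 20, length 3.
Answer: λ = 19/3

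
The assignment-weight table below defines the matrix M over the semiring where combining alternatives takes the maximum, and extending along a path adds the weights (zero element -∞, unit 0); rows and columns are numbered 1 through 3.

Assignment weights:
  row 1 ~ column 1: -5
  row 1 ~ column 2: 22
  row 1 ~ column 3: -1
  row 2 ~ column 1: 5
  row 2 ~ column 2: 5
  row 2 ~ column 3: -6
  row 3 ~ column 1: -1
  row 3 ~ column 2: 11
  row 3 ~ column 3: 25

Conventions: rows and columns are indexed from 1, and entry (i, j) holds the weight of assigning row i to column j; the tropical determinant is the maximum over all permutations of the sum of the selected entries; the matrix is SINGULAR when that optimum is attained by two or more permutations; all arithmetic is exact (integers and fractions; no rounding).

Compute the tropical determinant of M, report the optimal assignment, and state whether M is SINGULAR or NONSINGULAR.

σ = (1, 2, 3): (-5) + 5 + 25 = 25
σ = (1, 3, 2): (-5) + (-6) + 11 = 0
σ = (2, 1, 3): 22 + 5 + 25 = 52
σ = (2, 3, 1): 22 + (-6) + (-1) = 15
σ = (3, 1, 2): (-1) + 5 + 11 = 15
σ = (3, 2, 1): (-1) + 5 + (-1) = 3
Optimal value attained by: σ = (2, 1, 3).
Answer: det⊕(M) = 52; verdict: NONSINGULAR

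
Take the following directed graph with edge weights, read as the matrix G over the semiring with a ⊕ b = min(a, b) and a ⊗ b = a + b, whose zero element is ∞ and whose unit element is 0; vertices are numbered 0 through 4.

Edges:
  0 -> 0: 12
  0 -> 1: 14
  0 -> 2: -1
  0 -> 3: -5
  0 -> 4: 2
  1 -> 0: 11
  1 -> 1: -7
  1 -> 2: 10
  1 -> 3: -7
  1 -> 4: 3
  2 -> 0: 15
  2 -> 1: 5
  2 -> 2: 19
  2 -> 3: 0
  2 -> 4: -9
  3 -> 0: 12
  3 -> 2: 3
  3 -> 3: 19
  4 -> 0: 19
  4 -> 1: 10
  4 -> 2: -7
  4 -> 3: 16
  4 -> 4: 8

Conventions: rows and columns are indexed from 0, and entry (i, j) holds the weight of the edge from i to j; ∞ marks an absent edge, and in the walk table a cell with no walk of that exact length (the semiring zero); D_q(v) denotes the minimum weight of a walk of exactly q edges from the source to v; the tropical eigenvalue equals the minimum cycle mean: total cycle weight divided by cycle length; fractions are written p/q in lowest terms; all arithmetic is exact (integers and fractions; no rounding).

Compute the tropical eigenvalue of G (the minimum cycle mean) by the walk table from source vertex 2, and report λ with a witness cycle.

q=0: [∞, ∞, 0, ∞, ∞]
q=1: [15, 5, 19, 0, -9]
q=2: [10, -2, -16, -2, -1]
q=3: [-1, -11, -8, -16, -25]
q=4: [-6, -18, -32, -18, -17]
q=5: [-17, -27, -24, -32, -41]
Optimal cycle mean attained by: cycle 2->4->2, total (-9) + (-7), length 2.
Answer: λ = -8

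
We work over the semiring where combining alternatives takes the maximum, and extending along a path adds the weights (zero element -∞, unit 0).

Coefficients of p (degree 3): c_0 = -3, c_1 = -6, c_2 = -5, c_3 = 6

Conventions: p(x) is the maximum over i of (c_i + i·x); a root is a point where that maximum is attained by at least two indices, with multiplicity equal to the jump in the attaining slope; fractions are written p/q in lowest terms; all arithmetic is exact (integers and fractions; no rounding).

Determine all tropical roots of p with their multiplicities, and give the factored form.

hull edge (i=0, c=-3) to (i=3, c=6): slope 3, span 3
Factored form: p(x) = 6 ⊗ (x ⊕ (-3)) ⊗ (x ⊕ (-3)) ⊗ (x ⊕ (-3))
Answer: roots = -3 (mult 3)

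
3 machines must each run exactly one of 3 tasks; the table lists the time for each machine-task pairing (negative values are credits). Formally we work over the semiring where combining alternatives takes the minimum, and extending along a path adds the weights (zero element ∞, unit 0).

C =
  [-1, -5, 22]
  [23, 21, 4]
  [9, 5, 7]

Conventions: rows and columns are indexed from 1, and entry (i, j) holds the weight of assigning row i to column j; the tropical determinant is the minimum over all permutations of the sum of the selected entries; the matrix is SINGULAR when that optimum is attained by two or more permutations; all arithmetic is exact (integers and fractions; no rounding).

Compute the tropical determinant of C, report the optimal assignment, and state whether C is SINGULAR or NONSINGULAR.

σ = (1, 2, 3): (-1) + 21 + 7 = 27
σ = (1, 3, 2): (-1) + 4 + 5 = 8
σ = (2, 1, 3): (-5) + 23 + 7 = 25
σ = (2, 3, 1): (-5) + 4 + 9 = 8
σ = (3, 1, 2): 22 + 23 + 5 = 50
σ = (3, 2, 1): 22 + 21 + 9 = 52
Optimal value attained by: σ = (1, 3, 2).
Answer: det⊕(C) = 8; verdict: SINGULAR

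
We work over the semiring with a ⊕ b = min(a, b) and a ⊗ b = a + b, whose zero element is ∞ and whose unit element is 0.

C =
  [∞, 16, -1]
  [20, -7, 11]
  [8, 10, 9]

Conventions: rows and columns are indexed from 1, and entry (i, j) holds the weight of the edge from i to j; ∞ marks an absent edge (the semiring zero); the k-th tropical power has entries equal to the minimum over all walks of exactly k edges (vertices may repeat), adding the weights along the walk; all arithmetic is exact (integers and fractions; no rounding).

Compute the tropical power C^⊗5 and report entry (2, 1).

C^⊗2:
  [7, 9, 8]
  [13, -14, 4]
  [17, 3, 7]
C^⊗3:
  [16, 2, 6]
  [6, -21, -3]
  [15, -4, 14]
C^⊗4:
  [14, -5, 13]
  [-1, -28, -10]
  [16, -11, 7]
C^⊗5:
  [15, -12, 6]
  [-8, -35, -17]
  [9, -18, 0]
Key observation: the optimum is the walk 2->2->2->2->2->1, with weight (-7) + (-7) + (-7) + (-7) + 20 = -8.
Optimal value attained by: walk 2->2->2->2->2->1.
Answer: (C^⊗5)[2][1] = -8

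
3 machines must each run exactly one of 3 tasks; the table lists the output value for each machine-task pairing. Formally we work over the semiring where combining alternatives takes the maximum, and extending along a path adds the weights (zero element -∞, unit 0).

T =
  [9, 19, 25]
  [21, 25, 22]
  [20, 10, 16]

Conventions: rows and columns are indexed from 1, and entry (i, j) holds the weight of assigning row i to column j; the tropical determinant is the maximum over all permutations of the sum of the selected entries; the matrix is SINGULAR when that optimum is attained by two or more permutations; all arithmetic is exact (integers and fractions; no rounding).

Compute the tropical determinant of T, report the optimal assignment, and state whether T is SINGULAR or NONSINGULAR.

σ = (1, 2, 3): 9 + 25 + 16 = 50
σ = (1, 3, 2): 9 + 22 + 10 = 41
σ = (2, 1, 3): 19 + 21 + 16 = 56
σ = (2, 3, 1): 19 + 22 + 20 = 61
σ = (3, 1, 2): 25 + 21 + 10 = 56
σ = (3, 2, 1): 25 + 25 + 20 = 70
Optimal value attained by: σ = (3, 2, 1).
Answer: det⊕(T) = 70; verdict: NONSINGULAR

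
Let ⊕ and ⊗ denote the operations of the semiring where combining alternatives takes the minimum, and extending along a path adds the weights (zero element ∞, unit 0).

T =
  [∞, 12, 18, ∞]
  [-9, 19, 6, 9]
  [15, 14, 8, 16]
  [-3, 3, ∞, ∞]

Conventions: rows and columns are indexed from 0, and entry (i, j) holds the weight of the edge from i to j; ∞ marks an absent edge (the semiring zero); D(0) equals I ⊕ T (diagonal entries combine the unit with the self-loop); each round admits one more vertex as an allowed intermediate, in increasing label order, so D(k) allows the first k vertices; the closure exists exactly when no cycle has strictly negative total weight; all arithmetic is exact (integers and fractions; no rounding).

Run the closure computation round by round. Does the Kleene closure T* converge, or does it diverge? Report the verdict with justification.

D(0):
  [0, 12, 18, ∞]
  [-9, 0, 6, 9]
  [15, 14, 0, 16]
  [-3, 3, ∞, 0]
D(1):
  [0, 12, 18, ∞]
  [-9, 0, 6, 9]
  [15, 14, 0, 16]
  [-3, 3, 15, 0]
D(2):
  [0, 12, 18, 21]
  [-9, 0, 6, 9]
  [5, 14, 0, 16]
  [-6, 3, 9, 0]
D(3):
  [0, 12, 18, 21]
  [-9, 0, 6, 9]
  [5, 14, 0, 16]
  [-6, 3, 9, 0]
D(4):
  [0, 12, 18, 21]
  [-9, 0, 6, 9]
  [5, 14, 0, 16]
  [-6, 3, 9, 0]
Key observation: every diagonal entry stays at the unit through all rounds, so no improving cycle exists.
Answer: CONVERGES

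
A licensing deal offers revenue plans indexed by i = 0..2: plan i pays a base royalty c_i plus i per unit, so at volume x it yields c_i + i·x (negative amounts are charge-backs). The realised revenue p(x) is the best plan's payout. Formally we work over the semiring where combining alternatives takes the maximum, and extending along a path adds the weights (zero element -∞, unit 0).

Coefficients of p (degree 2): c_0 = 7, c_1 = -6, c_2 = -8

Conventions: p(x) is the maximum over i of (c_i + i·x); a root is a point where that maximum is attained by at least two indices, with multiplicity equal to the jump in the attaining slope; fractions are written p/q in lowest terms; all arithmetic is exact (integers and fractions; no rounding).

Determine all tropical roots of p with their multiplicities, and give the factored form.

hull edge (i=0, c=7) to (i=2, c=-8): slope -15/2, span 2
Factored form: p(x) = -8 ⊗ (x ⊕ 15/2) ⊗ (x ⊕ 15/2)
Answer: roots = 15/2 (mult 2)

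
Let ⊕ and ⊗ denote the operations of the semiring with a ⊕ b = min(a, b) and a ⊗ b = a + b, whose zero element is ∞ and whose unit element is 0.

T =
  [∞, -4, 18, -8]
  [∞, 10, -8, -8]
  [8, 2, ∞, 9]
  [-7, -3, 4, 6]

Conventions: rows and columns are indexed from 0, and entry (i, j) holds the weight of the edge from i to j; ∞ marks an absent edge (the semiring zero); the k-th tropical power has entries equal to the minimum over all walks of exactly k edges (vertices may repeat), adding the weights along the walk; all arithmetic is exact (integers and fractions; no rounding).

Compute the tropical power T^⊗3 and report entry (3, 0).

T^⊗2:
  [-15, -11, -12, -12]
  [-15, -11, -4, -2]
  [2, 4, -6, -6]
  [-1, -11, -11, -15]
T^⊗3:
  [-19, -19, -19, -23]
  [-9, -19, -19, -23]
  [-13, -9, -4, -6]
  [-22, -18, -19, -19]
Key observation: the optimum is the walk 3->0->3->0, with weight (-7) + (-8) + (-7) = -22.
Optimal value attained by: walk 3->0->3->0.
Answer: (T^⊗3)[3][0] = -22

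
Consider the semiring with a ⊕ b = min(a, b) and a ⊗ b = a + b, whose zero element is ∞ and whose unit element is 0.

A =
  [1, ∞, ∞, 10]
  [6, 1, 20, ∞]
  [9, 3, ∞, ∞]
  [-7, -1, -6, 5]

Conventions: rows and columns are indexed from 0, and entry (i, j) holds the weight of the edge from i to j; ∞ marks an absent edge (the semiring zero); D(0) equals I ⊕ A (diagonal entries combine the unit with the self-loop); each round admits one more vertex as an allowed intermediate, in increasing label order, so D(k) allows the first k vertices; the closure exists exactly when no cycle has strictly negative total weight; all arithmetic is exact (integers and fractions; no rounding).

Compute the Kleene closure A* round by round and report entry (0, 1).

D(0):
  [0, ∞, ∞, 10]
  [6, 0, 20, ∞]
  [9, 3, 0, ∞]
  [-7, -1, -6, 0]
D(1):
  [0, ∞, ∞, 10]
  [6, 0, 20, 16]
  [9, 3, 0, 19]
  [-7, -1, -6, 0]
D(2):
  [0, ∞, ∞, 10]
  [6, 0, 20, 16]
  [9, 3, 0, 19]
  [-7, -1, -6, 0]
D(3):
  [0, ∞, ∞, 10]
  [6, 0, 20, 16]
  [9, 3, 0, 19]
  [-7, -3, -6, 0]
D(4):
  [0, 7, 4, 10]
  [6, 0, 10, 16]
  [9, 3, 0, 19]
  [-7, -3, -6, 0]
Answer: A*[0][1] = 7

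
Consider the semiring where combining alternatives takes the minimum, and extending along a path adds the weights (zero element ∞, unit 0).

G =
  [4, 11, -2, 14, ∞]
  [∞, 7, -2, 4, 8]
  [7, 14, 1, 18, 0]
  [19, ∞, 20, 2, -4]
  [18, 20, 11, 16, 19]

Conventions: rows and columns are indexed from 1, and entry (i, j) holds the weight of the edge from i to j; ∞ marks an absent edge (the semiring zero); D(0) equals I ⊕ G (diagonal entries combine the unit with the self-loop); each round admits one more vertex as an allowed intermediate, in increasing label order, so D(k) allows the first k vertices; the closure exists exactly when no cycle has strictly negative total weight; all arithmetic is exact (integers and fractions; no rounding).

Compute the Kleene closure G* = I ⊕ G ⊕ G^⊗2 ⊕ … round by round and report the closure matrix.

D(0):
  [0, 11, -2, 14, ∞]
  [∞, 0, -2, 4, 8]
  [7, 14, 0, 18, 0]
  [19, ∞, 20, 0, -4]
  [18, 20, 11, 16, 0]
D(1):
  [0, 11, -2, 14, ∞]
  [∞, 0, -2, 4, 8]
  [7, 14, 0, 18, 0]
  [19, 30, 17, 0, -4]
  [18, 20, 11, 16, 0]
D(2):
  [0, 11, -2, 14, 19]
  [∞, 0, -2, 4, 8]
  [7, 14, 0, 18, 0]
  [19, 30, 17, 0, -4]
  [18, 20, 11, 16, 0]
D(3):
  [0, 11, -2, 14, -2]
  [5, 0, -2, 4, -2]
  [7, 14, 0, 18, 0]
  [19, 30, 17, 0, -4]
  [18, 20, 11, 16, 0]
D(4):
  [0, 11, -2, 14, -2]
  [5, 0, -2, 4, -2]
  [7, 14, 0, 18, 0]
  [19, 30, 17, 0, -4]
  [18, 20, 11, 16, 0]
D(5):
  [0, 11, -2, 14, -2]
  [5, 0, -2, 4, -2]
  [7, 14, 0, 16, 0]
  [14, 16, 7, 0, -4]
  [18, 20, 11, 16, 0]
Answer: G* = [[0, 11, -2, 14, -2], [5, 0, -2, 4, -2], [7, 14, 0, 16, 0], [14, 16, 7, 0, -4], [18, 20, 11, 16, 0]]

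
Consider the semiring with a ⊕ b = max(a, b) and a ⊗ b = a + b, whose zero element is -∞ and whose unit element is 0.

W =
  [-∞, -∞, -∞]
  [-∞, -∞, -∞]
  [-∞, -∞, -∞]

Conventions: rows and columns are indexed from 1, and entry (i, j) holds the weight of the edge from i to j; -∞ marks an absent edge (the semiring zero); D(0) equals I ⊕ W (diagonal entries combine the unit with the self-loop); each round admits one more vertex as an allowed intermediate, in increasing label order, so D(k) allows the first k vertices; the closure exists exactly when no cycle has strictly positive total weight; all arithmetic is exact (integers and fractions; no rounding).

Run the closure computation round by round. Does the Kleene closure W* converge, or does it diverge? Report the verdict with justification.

D(0):
  [0, -∞, -∞]
  [-∞, 0, -∞]
  [-∞, -∞, 0]
D(1):
  [0, -∞, -∞]
  [-∞, 0, -∞]
  [-∞, -∞, 0]
D(2):
  [0, -∞, -∞]
  [-∞, 0, -∞]
  [-∞, -∞, 0]
D(3):
  [0, -∞, -∞]
  [-∞, 0, -∞]
  [-∞, -∞, 0]
Key observation: every diagonal entry stays at the unit through all rounds, so no improving cycle exists.
Answer: CONVERGES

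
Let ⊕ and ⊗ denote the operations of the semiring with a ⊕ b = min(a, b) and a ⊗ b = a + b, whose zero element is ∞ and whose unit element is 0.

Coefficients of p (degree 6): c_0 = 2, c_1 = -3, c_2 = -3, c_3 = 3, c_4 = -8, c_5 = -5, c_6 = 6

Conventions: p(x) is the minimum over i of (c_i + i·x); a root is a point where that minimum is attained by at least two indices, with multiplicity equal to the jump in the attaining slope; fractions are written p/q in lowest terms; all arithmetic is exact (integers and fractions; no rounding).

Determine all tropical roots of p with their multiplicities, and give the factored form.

hull edge (i=0, c=2) to (i=1, c=-3): slope -5, span 1
hull edge (i=1, c=-3) to (i=4, c=-8): slope -5/3, span 3
hull edge (i=4, c=-8) to (i=5, c=-5): slope 3, span 1
hull edge (i=5, c=-5) to (i=6, c=6): slope 11, span 1
Factored form: p(x) = 6 ⊗ (x ⊕ (-11)) ⊗ (x ⊕ (-3)) ⊗ (x ⊕ 5/3) ⊗ (x ⊕ 5/3) ⊗ (x ⊕ 5/3) ⊗ (x ⊕ 5)
Answer: roots = -11 (mult 1), -3 (mult 1), 5/3 (mult 3), 5 (mult 1)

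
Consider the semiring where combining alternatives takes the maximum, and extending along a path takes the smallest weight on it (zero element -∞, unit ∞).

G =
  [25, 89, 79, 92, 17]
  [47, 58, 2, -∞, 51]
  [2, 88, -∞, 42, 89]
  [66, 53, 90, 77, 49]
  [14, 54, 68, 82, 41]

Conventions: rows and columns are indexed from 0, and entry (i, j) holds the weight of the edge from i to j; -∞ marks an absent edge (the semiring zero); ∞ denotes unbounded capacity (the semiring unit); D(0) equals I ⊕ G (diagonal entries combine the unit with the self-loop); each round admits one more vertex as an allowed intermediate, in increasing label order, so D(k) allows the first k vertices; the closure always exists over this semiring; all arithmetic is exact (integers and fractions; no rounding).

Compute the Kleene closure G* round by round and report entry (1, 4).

D(0):
  [∞, 89, 79, 92, 17]
  [47, ∞, 2, -∞, 51]
  [2, 88, ∞, 42, 89]
  [66, 53, 90, ∞, 49]
  [14, 54, 68, 82, ∞]
D(1):
  [∞, 89, 79, 92, 17]
  [47, ∞, 47, 47, 51]
  [2, 88, ∞, 42, 89]
  [66, 66, 90, ∞, 49]
  [14, 54, 68, 82, ∞]
D(2):
  [∞, 89, 79, 92, 51]
  [47, ∞, 47, 47, 51]
  [47, 88, ∞, 47, 89]
  [66, 66, 90, ∞, 51]
  [47, 54, 68, 82, ∞]
D(3):
  [∞, 89, 79, 92, 79]
  [47, ∞, 47, 47, 51]
  [47, 88, ∞, 47, 89]
  [66, 88, 90, ∞, 89]
  [47, 68, 68, 82, ∞]
D(4):
  [∞, 89, 90, 92, 89]
  [47, ∞, 47, 47, 51]
  [47, 88, ∞, 47, 89]
  [66, 88, 90, ∞, 89]
  [66, 82, 82, 82, ∞]
D(5):
  [∞, 89, 90, 92, 89]
  [51, ∞, 51, 51, 51]
  [66, 88, ∞, 82, 89]
  [66, 88, 90, ∞, 89]
  [66, 82, 82, 82, ∞]
Answer: G*[1][4] = 51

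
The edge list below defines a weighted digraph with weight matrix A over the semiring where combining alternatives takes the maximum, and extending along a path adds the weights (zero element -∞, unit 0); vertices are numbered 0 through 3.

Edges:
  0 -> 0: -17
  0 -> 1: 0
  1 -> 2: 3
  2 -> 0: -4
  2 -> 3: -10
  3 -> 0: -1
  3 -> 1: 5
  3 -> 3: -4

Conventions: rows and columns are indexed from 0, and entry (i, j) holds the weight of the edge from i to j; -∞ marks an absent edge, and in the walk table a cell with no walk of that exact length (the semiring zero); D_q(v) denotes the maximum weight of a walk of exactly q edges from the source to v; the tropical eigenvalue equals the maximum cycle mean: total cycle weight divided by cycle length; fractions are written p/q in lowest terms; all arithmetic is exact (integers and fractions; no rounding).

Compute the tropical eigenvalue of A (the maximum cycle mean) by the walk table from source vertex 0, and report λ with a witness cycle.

q=0: [0, -∞, -∞, -∞]
q=1: [-17, 0, -∞, -∞]
q=2: [-34, -17, 3, -∞]
q=3: [-1, -34, -14, -7]
q=4: [-8, -1, -31, -11]
Optimal cycle mean attained by: cycle 0->1->2->0, total 0 + 3 + (-4), length 3.
Answer: λ = -1/3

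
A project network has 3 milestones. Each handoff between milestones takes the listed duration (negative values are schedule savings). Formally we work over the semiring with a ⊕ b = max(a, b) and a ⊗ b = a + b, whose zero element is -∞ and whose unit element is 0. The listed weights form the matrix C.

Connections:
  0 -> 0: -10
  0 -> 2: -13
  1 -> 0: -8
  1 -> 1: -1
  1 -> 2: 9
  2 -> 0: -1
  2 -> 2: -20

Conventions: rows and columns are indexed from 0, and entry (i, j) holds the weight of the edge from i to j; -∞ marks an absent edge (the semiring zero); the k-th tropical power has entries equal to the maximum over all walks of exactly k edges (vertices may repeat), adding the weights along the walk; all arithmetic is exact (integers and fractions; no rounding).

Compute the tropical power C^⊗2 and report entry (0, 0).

C^⊗2:
  [-14, -∞, -23]
  [8, -2, 8]
  [-11, -∞, -14]
Key observation: the optimum is the walk 0->2->0, with weight (-13) + (-1) = -14.
Optimal value attained by: walk 0->2->0.
Answer: (C^⊗2)[0][0] = -14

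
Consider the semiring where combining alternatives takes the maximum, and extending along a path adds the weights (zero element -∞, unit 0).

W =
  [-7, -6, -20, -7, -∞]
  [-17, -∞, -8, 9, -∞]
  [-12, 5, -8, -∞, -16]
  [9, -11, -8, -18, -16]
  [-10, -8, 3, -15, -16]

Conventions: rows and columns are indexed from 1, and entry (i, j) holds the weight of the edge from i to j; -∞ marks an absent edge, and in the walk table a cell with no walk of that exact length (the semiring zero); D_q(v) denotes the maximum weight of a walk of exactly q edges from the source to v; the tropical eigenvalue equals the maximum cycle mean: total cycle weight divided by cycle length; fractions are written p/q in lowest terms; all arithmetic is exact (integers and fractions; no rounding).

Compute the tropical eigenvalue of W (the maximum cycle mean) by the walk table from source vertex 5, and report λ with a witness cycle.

q=0: [-∞, -∞, -∞, -∞, 0]
q=1: [-10, -8, 3, -15, -16]
q=2: [-6, 8, -5, 1, -13]
q=3: [10, 0, 0, 17, -15]
q=4: [26, 6, 9, 9, 1]
q=5: [19, 20, 6, 19, -7]
Optimal cycle mean attained by: cycle 1->2->4->1, total (-6) + 9 + 9, length 3.
Answer: λ = 4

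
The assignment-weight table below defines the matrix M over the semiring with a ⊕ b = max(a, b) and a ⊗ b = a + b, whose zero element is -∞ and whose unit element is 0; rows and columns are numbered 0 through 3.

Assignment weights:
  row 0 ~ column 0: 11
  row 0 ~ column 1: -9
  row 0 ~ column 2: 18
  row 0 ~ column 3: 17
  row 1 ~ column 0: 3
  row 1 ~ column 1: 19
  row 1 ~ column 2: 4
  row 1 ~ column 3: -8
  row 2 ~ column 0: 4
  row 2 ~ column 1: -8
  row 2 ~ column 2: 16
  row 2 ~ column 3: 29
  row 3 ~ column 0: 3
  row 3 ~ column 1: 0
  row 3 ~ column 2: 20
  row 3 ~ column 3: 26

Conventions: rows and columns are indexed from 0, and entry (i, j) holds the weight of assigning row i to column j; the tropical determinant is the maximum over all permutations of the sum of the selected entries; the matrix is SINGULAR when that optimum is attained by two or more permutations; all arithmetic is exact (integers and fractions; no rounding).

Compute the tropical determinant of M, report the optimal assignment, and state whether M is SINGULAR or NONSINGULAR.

σ = (0, 1, 2, 3): 11 + 19 + 16 + 26 = 72
σ = (0, 1, 3, 2): 11 + 19 + 29 + 20 = 79
σ = (0, 2, 1, 3): 11 + 4 + (-8) + 26 = 33
σ = (0, 2, 3, 1): 11 + 4 + 29 + 0 = 44
σ = (0, 3, 1, 2): 11 + (-8) + (-8) + 20 = 15
σ = (0, 3, 2, 1): 11 + (-8) + 16 + 0 = 19
σ = (1, 0, 2, 3): (-9) + 3 + 16 + 26 = 36
σ = (1, 0, 3, 2): (-9) + 3 + 29 + 20 = 43
σ = (1, 2, 0, 3): (-9) + 4 + 4 + 26 = 25
σ = (1, 2, 3, 0): (-9) + 4 + 29 + 3 = 27
σ = (1, 3, 0, 2): (-9) + (-8) + 4 + 20 = 7
σ = (1, 3, 2, 0): (-9) + (-8) + 16 + 3 = 2
σ = (2, 0, 1, 3): 18 + 3 + (-8) + 26 = 39
σ = (2, 0, 3, 1): 18 + 3 + 29 + 0 = 50
σ = (2, 1, 0, 3): 18 + 19 + 4 + 26 = 67
σ = (2, 1, 3, 0): 18 + 19 + 29 + 3 = 69
σ = (2, 3, 0, 1): 18 + (-8) + 4 + 0 = 14
σ = (2, 3, 1, 0): 18 + (-8) + (-8) + 3 = 5
σ = (3, 0, 1, 2): 17 + 3 + (-8) + 20 = 32
σ = (3, 0, 2, 1): 17 + 3 + 16 + 0 = 36
σ = (3, 1, 0, 2): 17 + 19 + 4 + 20 = 60
σ = (3, 1, 2, 0): 17 + 19 + 16 + 3 = 55
σ = (3, 2, 0, 1): 17 + 4 + 4 + 0 = 25
σ = (3, 2, 1, 0): 17 + 4 + (-8) + 3 = 16
Optimal value attained by: σ = (0, 1, 3, 2).
Answer: det⊕(M) = 79; verdict: NONSINGULAR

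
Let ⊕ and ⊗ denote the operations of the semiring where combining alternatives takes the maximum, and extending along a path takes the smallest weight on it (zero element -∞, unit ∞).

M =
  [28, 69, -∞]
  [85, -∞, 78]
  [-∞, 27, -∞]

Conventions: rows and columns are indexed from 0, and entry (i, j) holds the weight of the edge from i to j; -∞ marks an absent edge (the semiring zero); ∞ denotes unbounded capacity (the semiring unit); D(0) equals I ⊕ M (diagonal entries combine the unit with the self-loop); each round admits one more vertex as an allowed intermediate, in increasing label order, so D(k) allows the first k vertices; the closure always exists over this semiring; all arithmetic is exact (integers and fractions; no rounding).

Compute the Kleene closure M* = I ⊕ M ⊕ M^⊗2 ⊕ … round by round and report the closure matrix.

D(0):
  [∞, 69, -∞]
  [85, ∞, 78]
  [-∞, 27, ∞]
D(1):
  [∞, 69, -∞]
  [85, ∞, 78]
  [-∞, 27, ∞]
D(2):
  [∞, 69, 69]
  [85, ∞, 78]
  [27, 27, ∞]
D(3):
  [∞, 69, 69]
  [85, ∞, 78]
  [27, 27, ∞]
Answer: M* = [[∞, 69, 69], [85, ∞, 78], [27, 27, ∞]]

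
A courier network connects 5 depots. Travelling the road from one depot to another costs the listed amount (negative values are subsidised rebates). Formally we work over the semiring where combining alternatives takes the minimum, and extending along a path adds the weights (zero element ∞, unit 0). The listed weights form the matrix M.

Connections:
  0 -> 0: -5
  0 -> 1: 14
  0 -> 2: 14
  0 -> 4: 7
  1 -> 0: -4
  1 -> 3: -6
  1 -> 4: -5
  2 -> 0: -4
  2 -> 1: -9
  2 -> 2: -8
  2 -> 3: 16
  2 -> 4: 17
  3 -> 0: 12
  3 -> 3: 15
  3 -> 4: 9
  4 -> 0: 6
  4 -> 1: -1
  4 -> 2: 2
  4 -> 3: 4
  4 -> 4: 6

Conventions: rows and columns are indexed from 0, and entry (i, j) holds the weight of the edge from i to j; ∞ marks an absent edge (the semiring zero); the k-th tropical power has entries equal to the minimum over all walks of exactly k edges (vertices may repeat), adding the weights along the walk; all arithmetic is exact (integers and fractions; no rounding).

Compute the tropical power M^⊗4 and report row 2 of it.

M^⊗2:
  [-10, 5, 6, 8, 2]
  [-9, -6, -3, -1, 1]
  [-13, -17, -16, -15, -14]
  [7, 8, 11, 13, 15]
  [-5, -7, -6, -7, -6]
M^⊗3:
  [-15, -3, -2, -1, -3]
  [-14, -12, -11, -12, -11]
  [-21, -25, -24, -23, -22]
  [2, 2, 3, 2, 3]
  [-11, -15, -14, -13, -12]
M^⊗4:
  [-20, -11, -10, -9, -8]
  [-19, -20, -19, -18, -17]
  [-29, -33, -32, -31, -30]
  [-3, -6, -5, -4, -3]
  [-19, -23, -22, -21, -20]
Answer: row 2 of M^⊗4 = [-29, -33, -32, -31, -30]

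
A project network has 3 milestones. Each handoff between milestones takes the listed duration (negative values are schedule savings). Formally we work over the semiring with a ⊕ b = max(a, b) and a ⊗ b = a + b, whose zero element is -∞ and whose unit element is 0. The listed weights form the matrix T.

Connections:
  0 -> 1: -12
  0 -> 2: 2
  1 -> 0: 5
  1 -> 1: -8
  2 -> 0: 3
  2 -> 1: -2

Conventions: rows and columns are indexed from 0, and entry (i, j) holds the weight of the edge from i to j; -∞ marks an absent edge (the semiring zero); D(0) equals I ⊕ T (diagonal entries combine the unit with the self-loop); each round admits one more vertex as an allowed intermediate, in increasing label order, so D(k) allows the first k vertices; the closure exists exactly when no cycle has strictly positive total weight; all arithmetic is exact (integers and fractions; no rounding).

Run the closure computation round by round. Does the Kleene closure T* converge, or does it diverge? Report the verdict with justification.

D(0):
  [0, -12, 2]
  [5, 0, -∞]
  [3, -2, 0]
Detection: at round 1, diagonal entry (2, 2) turns strictly positive.
Key observation: the cycle 2->0->2 has total weight 3 + 2, which is strictly positive.
Answer: DIVERGES — positive cycle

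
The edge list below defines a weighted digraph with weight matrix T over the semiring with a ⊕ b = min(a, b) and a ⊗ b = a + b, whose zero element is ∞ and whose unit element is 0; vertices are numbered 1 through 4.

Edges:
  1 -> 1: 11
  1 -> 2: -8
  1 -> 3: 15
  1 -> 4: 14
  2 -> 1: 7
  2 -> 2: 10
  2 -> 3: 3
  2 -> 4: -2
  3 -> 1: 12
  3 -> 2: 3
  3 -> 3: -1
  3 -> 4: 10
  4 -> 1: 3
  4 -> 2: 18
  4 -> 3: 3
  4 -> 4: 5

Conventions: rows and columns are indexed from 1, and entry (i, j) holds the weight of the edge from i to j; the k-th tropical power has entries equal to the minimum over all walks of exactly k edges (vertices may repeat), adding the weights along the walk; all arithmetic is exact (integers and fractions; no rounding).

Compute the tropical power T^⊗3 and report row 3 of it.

T^⊗2:
  [-1, 2, -5, -10]
  [1, -1, 1, 3]
  [10, 2, -2, 1]
  [8, -5, 2, 10]
T^⊗3:
  [-7, -9, -7, -5]
  [6, -7, 0, -3]
  [4, 1, -3, 0]
  [2, 0, -2, -7]
Answer: row 3 of T^⊗3 = [4, 1, -3, 0]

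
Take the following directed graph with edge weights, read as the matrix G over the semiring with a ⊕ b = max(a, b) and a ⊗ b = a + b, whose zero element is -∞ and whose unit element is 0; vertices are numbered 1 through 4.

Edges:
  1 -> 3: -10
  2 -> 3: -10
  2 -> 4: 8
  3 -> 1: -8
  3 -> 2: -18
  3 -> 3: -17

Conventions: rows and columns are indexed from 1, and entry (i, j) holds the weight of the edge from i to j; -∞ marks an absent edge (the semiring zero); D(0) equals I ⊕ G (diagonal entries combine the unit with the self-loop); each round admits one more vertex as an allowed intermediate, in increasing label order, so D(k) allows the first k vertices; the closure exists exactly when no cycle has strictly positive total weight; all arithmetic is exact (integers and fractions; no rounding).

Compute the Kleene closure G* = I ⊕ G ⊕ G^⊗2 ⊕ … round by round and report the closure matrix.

D(0):
  [0, -∞, -10, -∞]
  [-∞, 0, -10, 8]
  [-8, -18, 0, -∞]
  [-∞, -∞, -∞, 0]
D(1):
  [0, -∞, -10, -∞]
  [-∞, 0, -10, 8]
  [-8, -18, 0, -∞]
  [-∞, -∞, -∞, 0]
D(2):
  [0, -∞, -10, -∞]
  [-∞, 0, -10, 8]
  [-8, -18, 0, -10]
  [-∞, -∞, -∞, 0]
D(3):
  [0, -28, -10, -20]
  [-18, 0, -10, 8]
  [-8, -18, 0, -10]
  [-∞, -∞, -∞, 0]
D(4):
  [0, -28, -10, -20]
  [-18, 0, -10, 8]
  [-8, -18, 0, -10]
  [-∞, -∞, -∞, 0]
Answer: G* = [[0, -28, -10, -20], [-18, 0, -10, 8], [-8, -18, 0, -10], [-∞, -∞, -∞, 0]]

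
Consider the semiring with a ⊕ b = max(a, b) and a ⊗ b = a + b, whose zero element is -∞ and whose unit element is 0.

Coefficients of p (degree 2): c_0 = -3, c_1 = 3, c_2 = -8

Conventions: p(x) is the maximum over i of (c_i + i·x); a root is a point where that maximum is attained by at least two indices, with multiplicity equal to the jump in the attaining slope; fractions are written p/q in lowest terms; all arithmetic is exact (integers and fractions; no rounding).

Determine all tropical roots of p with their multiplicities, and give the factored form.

hull edge (i=0, c=-3) to (i=1, c=3): slope 6, span 1
hull edge (i=1, c=3) to (i=2, c=-8): slope -11, span 1
Factored form: p(x) = -8 ⊗ (x ⊕ (-6)) ⊗ (x ⊕ 11)
Answer: roots = -6 (mult 1), 11 (mult 1)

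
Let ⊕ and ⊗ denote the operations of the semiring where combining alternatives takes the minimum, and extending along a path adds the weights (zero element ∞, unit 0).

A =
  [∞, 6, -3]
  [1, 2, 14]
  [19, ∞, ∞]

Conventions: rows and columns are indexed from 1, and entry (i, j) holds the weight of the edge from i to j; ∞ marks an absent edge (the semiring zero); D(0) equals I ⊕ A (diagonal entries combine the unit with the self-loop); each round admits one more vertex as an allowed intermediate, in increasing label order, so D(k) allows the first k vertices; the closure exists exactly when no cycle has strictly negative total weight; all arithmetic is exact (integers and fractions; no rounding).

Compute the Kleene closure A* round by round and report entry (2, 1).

D(0):
  [0, 6, -3]
  [1, 0, 14]
  [19, ∞, 0]
D(1):
  [0, 6, -3]
  [1, 0, -2]
  [19, 25, 0]
D(2):
  [0, 6, -3]
  [1, 0, -2]
  [19, 25, 0]
D(3):
  [0, 6, -3]
  [1, 0, -2]
  [19, 25, 0]
Answer: A*[2][1] = 1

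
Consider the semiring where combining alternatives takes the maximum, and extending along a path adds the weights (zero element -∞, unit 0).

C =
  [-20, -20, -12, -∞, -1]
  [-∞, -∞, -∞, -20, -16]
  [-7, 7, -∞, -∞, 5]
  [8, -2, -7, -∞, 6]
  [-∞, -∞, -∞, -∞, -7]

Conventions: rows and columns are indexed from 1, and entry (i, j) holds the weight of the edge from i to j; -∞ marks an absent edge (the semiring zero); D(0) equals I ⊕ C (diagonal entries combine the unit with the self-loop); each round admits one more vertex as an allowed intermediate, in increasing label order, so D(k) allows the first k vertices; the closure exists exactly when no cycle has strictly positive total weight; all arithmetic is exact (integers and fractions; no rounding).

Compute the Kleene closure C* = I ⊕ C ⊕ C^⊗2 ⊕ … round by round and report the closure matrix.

D(0):
  [0, -20, -12, -∞, -1]
  [-∞, 0, -∞, -20, -16]
  [-7, 7, 0, -∞, 5]
  [8, -2, -7, 0, 6]
  [-∞, -∞, -∞, -∞, 0]
D(1):
  [0, -20, -12, -∞, -1]
  [-∞, 0, -∞, -20, -16]
  [-7, 7, 0, -∞, 5]
  [8, -2, -4, 0, 7]
  [-∞, -∞, -∞, -∞, 0]
D(2):
  [0, -20, -12, -40, -1]
  [-∞, 0, -∞, -20, -16]
  [-7, 7, 0, -13, 5]
  [8, -2, -4, 0, 7]
  [-∞, -∞, -∞, -∞, 0]
D(3):
  [0, -5, -12, -25, -1]
  [-∞, 0, -∞, -20, -16]
  [-7, 7, 0, -13, 5]
  [8, 3, -4, 0, 7]
  [-∞, -∞, -∞, -∞, 0]
D(4):
  [0, -5, -12, -25, -1]
  [-12, 0, -24, -20, -13]
  [-5, 7, 0, -13, 5]
  [8, 3, -4, 0, 7]
  [-∞, -∞, -∞, -∞, 0]
D(5):
  [0, -5, -12, -25, -1]
  [-12, 0, -24, -20, -13]
  [-5, 7, 0, -13, 5]
  [8, 3, -4, 0, 7]
  [-∞, -∞, -∞, -∞, 0]
Answer: C* = [[0, -5, -12, -25, -1], [-12, 0, -24, -20, -13], [-5, 7, 0, -13, 5], [8, 3, -4, 0, 7], [-∞, -∞, -∞, -∞, 0]]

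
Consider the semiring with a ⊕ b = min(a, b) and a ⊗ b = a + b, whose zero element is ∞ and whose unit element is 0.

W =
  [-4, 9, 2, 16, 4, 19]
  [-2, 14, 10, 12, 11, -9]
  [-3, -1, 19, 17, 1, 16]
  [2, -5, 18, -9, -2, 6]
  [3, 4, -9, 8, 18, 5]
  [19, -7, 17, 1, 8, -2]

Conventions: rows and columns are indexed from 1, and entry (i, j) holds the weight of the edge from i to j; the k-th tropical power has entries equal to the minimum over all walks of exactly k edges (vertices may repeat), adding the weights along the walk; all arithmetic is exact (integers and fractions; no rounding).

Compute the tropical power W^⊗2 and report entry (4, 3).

W^⊗2:
  [-8, 1, -5, 7, 0, 0]
  [-6, -16, 0, -8, -1, -11]
  [-7, 5, -8, 8, 1, -10]
  [-7, -14, -11, -18, -11, -14]
  [-12, -10, 5, -1, -8, -5]
  [-9, -9, -1, -8, -1, -16]
Key observation: the optimum is the walk 4->5->3, with weight (-2) + (-9) = -11.
Optimal value attained by: walk 4->5->3.
Answer: (W^⊗2)[4][3] = -11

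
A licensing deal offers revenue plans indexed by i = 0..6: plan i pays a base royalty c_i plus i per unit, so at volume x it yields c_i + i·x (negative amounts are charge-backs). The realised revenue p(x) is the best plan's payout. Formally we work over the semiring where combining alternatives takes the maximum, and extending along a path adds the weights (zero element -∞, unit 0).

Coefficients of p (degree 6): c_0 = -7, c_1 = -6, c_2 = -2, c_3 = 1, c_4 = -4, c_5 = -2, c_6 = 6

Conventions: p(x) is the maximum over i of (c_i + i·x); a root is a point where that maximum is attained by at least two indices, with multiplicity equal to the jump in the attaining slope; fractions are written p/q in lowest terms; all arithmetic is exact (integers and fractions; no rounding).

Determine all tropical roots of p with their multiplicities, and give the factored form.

hull edge (i=0, c=-7) to (i=3, c=1): slope 8/3, span 3
hull edge (i=3, c=1) to (i=6, c=6): slope 5/3, span 3
Factored form: p(x) = 6 ⊗ (x ⊕ (-8/3)) ⊗ (x ⊕ (-8/3)) ⊗ (x ⊕ (-8/3)) ⊗ (x ⊕ (-5/3)) ⊗ (x ⊕ (-5/3)) ⊗ (x ⊕ (-5/3))
Answer: roots = -8/3 (mult 3), -5/3 (mult 3)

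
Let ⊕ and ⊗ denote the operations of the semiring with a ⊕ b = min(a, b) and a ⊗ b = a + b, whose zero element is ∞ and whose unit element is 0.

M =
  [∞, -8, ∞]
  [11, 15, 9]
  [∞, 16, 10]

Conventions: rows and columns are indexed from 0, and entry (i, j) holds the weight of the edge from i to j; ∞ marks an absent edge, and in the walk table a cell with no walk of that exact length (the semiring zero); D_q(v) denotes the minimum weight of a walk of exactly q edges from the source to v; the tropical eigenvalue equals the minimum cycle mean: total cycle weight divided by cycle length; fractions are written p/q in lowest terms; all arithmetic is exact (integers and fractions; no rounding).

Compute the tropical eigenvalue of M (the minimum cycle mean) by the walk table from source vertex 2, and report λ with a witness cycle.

q=0: [∞, ∞, 0]
q=1: [∞, 16, 10]
q=2: [27, 26, 20]
q=3: [37, 19, 30]
Optimal cycle mean attained by: cycle 0->1->0, total (-8) + 11, length 2.
Answer: λ = 3/2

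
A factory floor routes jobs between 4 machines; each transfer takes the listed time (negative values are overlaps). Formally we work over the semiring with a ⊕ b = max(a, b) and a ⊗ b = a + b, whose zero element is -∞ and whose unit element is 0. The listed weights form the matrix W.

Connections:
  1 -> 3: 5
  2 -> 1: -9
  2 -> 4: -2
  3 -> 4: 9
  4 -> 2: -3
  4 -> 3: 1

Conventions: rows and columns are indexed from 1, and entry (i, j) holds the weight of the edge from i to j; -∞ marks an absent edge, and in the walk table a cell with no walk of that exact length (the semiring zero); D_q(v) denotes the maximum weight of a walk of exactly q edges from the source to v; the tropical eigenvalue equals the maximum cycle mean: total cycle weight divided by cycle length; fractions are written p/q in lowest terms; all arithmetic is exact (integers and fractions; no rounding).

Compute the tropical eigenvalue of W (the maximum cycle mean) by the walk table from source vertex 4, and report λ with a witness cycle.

q=0: [-∞, -∞, -∞, 0]
q=1: [-∞, -3, 1, -∞]
q=2: [-12, -∞, -∞, 10]
q=3: [-∞, 7, 11, -∞]
q=4: [-2, -∞, -∞, 20]
Optimal cycle mean attained by: cycle 3->4->3, total 9 + 1, length 2.
Answer: λ = 5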